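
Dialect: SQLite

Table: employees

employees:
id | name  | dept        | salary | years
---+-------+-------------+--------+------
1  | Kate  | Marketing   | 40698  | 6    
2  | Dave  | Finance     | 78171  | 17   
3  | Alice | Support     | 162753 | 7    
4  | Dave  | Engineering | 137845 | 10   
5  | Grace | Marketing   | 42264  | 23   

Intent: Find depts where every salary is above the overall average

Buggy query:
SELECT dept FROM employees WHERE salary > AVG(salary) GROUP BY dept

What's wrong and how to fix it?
Bug: WHERE evaluates per row before aggregation, so AVG() is unavailable

Fix: Compute the overall average in a scalar subquery and compare each group's MIN against it in HAVING

Corrected query:
SELECT dept FROM employees GROUP BY dept HAVING MIN(salary) > (SELECT AVG(salary) FROM employees)

Result:
dept       
-----------
Engineering
Support    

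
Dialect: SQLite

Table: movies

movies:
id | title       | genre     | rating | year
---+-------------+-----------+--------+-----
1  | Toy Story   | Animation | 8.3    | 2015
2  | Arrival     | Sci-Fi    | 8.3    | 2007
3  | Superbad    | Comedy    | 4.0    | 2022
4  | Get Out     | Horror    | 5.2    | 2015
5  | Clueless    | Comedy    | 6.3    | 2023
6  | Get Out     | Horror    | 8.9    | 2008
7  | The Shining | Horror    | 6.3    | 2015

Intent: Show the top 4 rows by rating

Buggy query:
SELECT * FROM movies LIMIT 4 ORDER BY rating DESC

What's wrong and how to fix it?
Bug: LIMIT must come after ORDER BY

Fix: Swap the clauses: ORDER BY first, then LIMIT

Corrected query:
SELECT * FROM movies ORDER BY rating DESC LIMIT 4

Result:
id | title     | genre     | rating | year
---+-----------+-----------+--------+-----
6  | Get Out   | Horror    | 8.9    | 2008
1  | Toy Story | Animation | 8.3    | 2015
2  | Arrival   | Sci-Fi    | 8.3    | 2007
5  | Clueless  | Comedy    | 6.3    | 2023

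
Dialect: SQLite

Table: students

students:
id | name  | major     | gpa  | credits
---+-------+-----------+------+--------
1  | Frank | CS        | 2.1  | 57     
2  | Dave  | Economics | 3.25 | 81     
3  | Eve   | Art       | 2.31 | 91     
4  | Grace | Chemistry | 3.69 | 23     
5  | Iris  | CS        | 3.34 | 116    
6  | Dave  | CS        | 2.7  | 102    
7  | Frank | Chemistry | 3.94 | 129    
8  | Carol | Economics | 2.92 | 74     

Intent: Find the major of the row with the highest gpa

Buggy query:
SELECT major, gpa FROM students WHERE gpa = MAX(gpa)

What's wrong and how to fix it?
Bug: MAX(gpa) is an aggregate and cannot be used directly in WHERE

Fix: Use a subquery: WHERE gpa = (SELECT MAX(gpa) FROM students)

Corrected query:
SELECT major, gpa FROM students WHERE gpa = (SELECT MAX(gpa) FROM students)

Result:
major     | gpa 
----------+-----
Chemistry | 3.94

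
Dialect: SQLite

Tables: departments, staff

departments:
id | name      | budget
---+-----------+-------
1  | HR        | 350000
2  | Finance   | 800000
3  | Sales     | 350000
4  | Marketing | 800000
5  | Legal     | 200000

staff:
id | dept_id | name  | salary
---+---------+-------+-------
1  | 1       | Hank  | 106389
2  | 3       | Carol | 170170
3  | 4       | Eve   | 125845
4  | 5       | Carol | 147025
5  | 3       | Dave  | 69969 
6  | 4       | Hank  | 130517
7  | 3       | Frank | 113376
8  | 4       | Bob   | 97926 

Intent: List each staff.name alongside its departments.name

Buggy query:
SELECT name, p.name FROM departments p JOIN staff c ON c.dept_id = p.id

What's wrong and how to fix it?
Bug: 'name' exists in both joined tables, so the database can't tell which one is meant

Fix: Qualify the column with its table alias (c.name)

Corrected query:
SELECT c.name, p.name FROM departments p JOIN staff c ON c.dept_id = p.id

Result:
name  | name     
------+----------
Hank  | HR       
Carol | Sales    
Eve   | Marketing
Carol | Legal    
Dave  | Sales    
Hank  | Marketing
Frank | Sales    
Bob   | Marketing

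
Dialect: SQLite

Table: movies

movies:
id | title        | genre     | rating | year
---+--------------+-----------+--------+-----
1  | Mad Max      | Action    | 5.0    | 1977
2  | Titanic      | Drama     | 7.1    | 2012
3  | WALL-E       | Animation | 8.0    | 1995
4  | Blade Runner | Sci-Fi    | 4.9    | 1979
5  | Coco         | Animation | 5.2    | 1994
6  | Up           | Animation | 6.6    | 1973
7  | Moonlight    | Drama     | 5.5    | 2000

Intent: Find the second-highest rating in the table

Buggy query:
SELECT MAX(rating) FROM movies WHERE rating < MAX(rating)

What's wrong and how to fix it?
Bug: MAX(rating) on the right of the comparison is an aggregate-in-WHERE error

Fix: Compute the overall MAX in a subquery, then take MAX of rows below it

Corrected query:
SELECT MAX(rating) FROM movies WHERE rating < (SELECT MAX(rating) FROM movies)

Result:
MAX(rating)
-----------
7.1        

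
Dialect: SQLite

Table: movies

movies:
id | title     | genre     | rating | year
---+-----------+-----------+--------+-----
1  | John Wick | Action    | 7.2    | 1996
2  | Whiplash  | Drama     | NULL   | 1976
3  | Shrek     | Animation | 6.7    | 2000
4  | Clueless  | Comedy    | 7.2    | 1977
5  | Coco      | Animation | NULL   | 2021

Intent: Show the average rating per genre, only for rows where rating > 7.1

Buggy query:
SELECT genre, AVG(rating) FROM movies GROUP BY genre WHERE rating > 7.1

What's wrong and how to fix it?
Bug: WHERE cannot follow GROUP BY

Fix: Place WHERE between FROM and GROUP BY

Corrected query:
SELECT genre, AVG(rating) FROM movies WHERE rating > 7.1 GROUP BY genre

Result:
genre  | AVG(rating)
-------+------------
Action | 7.2        
Comedy | 7.2        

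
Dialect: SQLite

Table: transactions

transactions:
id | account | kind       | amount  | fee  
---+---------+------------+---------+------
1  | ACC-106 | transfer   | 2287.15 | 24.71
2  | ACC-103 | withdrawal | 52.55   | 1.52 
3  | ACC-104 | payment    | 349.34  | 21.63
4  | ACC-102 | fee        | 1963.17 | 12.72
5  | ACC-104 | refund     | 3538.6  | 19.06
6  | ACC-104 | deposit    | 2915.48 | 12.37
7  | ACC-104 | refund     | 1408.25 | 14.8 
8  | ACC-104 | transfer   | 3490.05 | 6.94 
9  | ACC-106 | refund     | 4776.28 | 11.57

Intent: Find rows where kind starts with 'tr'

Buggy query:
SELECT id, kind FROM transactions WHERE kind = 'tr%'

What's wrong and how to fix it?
Bug: '=' compares the literal string including the % character; pattern matching needs LIKE

Fix: Use LIKE for wildcard pattern matching

Corrected query:
SELECT id, kind FROM transactions WHERE kind LIKE 'tr%'

Result:
id | kind    
---+---------
1  | transfer
8  | transfer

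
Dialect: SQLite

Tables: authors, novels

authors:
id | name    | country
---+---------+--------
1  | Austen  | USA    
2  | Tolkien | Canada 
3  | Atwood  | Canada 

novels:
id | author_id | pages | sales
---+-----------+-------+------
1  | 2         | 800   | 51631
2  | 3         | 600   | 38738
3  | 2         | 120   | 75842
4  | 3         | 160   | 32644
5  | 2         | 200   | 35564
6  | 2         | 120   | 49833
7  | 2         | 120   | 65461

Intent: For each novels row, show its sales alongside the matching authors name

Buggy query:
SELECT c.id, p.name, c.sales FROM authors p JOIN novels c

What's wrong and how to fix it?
Bug: Missing join condition: each novels row is matched to all authors rows instead of just its own

Fix: Add ON c.author_id = p.id to the JOIN

Corrected query:
SELECT c.id, p.name, c.sales FROM authors p JOIN novels c ON c.author_id = p.id

Result:
id | name    | sales
---+---------+------
1  | Tolkien | 51631
2  | Atwood  | 38738
3  | Tolkien | 75842
4  | Atwood  | 32644
5  | Tolkien | 35564
6  | Tolkien | 49833
7  | Tolkien | 65461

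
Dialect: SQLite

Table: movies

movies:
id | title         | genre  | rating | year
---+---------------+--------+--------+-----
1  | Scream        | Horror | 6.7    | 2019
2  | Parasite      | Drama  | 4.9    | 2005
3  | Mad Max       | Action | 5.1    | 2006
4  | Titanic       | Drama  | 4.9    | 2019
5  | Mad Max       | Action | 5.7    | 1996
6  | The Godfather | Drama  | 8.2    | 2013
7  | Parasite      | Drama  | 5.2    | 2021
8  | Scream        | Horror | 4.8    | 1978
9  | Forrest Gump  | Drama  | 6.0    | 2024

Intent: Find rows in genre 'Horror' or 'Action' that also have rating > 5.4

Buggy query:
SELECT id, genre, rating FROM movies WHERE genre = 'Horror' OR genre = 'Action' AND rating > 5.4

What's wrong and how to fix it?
Bug: Without parentheses, AND is evaluated before OR, so the rating filter only applies to the 'Action' branch

Fix: Add parentheses around the OR so the AND applies to both alternatives

Corrected query:
SELECT id, genre, rating FROM movies WHERE (genre = 'Horror' OR genre = 'Action') AND rating > 5.4

Result:
id | genre  | rating
---+--------+-------
1  | Horror | 6.7   
5  | Action | 5.7   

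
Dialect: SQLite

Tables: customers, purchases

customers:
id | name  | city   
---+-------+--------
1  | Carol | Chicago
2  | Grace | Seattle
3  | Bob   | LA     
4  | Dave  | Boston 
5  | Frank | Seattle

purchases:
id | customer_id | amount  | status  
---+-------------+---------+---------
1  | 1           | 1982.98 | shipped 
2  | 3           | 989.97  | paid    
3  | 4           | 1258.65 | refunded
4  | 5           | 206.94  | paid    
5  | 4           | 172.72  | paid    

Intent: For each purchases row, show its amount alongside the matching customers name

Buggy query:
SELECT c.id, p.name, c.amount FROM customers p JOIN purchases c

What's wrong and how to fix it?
Bug: Missing join condition: each purchases row is matched to all customers rows instead of just its own

Fix: Specify the join condition linking the foreign key to the parent id

Corrected query:
SELECT c.id, p.name, c.amount FROM customers p JOIN purchases c ON c.customer_id = p.id

Result:
id | name  | amount 
---+-------+--------
1  | Carol | 1982.98
2  | Bob   | 989.97 
3  | Dave  | 1258.65
4  | Frank | 206.94 
5  | Dave  | 172.72 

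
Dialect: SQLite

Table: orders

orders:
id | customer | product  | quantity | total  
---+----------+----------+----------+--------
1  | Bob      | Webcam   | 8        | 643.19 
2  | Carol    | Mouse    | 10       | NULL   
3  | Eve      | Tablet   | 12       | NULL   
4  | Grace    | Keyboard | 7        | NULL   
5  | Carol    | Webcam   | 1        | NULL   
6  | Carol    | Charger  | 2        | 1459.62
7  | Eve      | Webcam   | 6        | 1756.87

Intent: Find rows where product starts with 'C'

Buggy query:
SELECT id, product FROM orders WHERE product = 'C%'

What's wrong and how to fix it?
Bug: Wildcards only work with LIKE; '=' treats '%' as a literal character

Fix: Replace '=' with LIKE so 'C%' is treated as a pattern

Corrected query:
SELECT id, product FROM orders WHERE product LIKE 'C%'

Result:
id | product
---+--------
6  | Charger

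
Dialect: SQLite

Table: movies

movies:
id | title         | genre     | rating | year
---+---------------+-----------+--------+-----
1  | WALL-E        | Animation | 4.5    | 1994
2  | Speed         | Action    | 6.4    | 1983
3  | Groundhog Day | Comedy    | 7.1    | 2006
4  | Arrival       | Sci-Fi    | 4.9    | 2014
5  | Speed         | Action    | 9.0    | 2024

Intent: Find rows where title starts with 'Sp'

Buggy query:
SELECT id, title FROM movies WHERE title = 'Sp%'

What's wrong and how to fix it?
Bug: '=' compares the literal string including the % character; pattern matching needs LIKE

Fix: Use LIKE for wildcard pattern matching

Corrected query:
SELECT id, title FROM movies WHERE title LIKE 'Sp%'

Result:
id | title
---+------
2  | Speed
5  | Speed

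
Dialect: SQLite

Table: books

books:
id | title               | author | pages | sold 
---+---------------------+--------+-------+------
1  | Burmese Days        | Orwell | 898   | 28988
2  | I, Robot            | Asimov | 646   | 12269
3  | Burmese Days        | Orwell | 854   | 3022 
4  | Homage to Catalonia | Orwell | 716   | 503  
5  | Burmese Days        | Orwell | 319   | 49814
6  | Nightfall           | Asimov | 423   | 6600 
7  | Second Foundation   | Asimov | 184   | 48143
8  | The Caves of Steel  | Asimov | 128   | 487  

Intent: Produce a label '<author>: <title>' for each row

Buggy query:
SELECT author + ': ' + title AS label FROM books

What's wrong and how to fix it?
Bug: '+' is numeric addition; on text columns SQLite converts them to 0 instead of concatenating

Fix: Use the || operator for string concatenation

Corrected query:
SELECT author || ': ' || title AS label FROM books

Result:
label                      
---------------------------
Orwell: Burmese Days       
Asimov: I, Robot           
Orwell: Burmese Days       
Orwell: Homage to Catalonia
Orwell: Burmese Days       
Asimov: Nightfall          
Asimov: Second Foundation  
Asimov: The Caves of Steel 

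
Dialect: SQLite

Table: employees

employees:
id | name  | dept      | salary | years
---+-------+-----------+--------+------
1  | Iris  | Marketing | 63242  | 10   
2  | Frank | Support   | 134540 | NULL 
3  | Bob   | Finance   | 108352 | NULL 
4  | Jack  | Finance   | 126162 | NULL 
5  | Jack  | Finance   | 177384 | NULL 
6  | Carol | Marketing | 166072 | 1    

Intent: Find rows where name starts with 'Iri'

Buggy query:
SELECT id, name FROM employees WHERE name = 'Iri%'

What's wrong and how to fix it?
Bug: Wildcards only work with LIKE; '=' treats '%' as a literal character

Fix: Replace '=' with LIKE so 'Iri%' is treated as a pattern

Corrected query:
SELECT id, name FROM employees WHERE name LIKE 'Iri%'

Result:
id | name
---+-----
1  | Iris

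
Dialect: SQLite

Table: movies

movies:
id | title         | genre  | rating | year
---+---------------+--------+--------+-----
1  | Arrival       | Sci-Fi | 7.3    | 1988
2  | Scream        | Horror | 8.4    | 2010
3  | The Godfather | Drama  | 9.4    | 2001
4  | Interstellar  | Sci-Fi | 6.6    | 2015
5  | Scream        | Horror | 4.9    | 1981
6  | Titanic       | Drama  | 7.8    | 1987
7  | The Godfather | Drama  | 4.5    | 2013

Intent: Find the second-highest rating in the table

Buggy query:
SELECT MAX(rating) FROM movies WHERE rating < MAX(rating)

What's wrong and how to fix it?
Bug: MAX(rating) on the right of the comparison is an aggregate-in-WHERE error

Fix: Put the inner MAX in a scalar subquery

Corrected query:
SELECT MAX(rating) FROM movies WHERE rating < (SELECT MAX(rating) FROM movies)

Result:
MAX(rating)
-----------
8.4        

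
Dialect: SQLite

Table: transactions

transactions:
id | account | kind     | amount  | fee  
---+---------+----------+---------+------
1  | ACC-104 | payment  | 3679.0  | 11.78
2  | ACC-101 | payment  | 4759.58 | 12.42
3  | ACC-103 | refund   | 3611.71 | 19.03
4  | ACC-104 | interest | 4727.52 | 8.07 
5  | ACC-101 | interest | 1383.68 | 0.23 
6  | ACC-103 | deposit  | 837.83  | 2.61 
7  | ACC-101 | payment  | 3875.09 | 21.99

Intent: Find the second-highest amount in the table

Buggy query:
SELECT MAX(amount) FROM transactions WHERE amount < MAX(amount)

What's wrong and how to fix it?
Bug: The inner MAX is an aggregate inside WHERE, which is not allowed

Fix: Compute the overall MAX in a subquery, then take MAX of rows below it

Corrected query:
SELECT MAX(amount) FROM transactions WHERE amount < (SELECT MAX(amount) FROM transactions)

Result:
MAX(amount)
-----------
4727.52    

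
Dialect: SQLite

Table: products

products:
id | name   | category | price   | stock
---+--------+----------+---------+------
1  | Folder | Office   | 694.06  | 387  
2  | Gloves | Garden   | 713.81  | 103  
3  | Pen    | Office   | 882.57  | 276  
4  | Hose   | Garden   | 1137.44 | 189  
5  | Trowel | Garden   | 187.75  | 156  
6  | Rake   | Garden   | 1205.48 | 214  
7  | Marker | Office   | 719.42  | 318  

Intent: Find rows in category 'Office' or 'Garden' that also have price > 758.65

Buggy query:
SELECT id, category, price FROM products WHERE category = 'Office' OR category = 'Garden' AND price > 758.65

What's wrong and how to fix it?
Bug: Without parentheses, AND is evaluated before OR, so the price filter only applies to the 'Garden' branch

Fix: Group the OR with parentheses (or use IN), then AND the threshold

Corrected query:
SELECT id, category, price FROM products WHERE (category = 'Office' OR category = 'Garden') AND price > 758.65

Result:
id | category | price  
---+----------+--------
3  | Office   | 882.57 
4  | Garden   | 1137.44
6  | Garden   | 1205.48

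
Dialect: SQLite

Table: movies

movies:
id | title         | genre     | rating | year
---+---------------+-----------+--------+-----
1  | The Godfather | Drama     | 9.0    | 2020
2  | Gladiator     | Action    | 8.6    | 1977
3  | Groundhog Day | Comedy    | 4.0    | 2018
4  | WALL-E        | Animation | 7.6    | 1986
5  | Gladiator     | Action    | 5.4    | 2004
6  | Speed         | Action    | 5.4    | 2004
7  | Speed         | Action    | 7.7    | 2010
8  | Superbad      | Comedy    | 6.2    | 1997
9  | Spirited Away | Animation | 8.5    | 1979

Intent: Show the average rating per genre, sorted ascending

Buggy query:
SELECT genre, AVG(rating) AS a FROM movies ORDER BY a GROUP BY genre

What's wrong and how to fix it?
Bug: ORDER BY appears before GROUP BY; SQL clause order requires GROUP BY first

Fix: Reorder: SELECT … FROM … GROUP BY … ORDER BY …

Corrected query:
SELECT genre, AVG(rating) AS a FROM movies GROUP BY genre ORDER BY a

Result:
genre     | a    
----------+------
Comedy    | 5.1  
Action    | 6.775
Animation | 8.05 
Drama     | 9    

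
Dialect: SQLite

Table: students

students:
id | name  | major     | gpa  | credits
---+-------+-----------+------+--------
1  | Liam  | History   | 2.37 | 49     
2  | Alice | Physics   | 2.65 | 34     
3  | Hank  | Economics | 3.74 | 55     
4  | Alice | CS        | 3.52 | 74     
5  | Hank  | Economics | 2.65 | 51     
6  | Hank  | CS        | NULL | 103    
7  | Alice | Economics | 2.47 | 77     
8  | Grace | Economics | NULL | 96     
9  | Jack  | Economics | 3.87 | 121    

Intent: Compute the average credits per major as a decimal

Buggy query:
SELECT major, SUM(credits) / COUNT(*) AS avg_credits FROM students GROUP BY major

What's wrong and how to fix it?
Bug: Both operands are integers, so '/' performs integer division and truncates

Fix: Cast one side to REAL so the division keeps the fractional part

Corrected query:
SELECT major, SUM(credits) * 1.0 / COUNT(*) AS avg_credits FROM students GROUP BY major

Result:
major     | avg_credits
----------+------------
CS        | 88.5       
Economics | 80         
History   | 49         
Physics   | 34         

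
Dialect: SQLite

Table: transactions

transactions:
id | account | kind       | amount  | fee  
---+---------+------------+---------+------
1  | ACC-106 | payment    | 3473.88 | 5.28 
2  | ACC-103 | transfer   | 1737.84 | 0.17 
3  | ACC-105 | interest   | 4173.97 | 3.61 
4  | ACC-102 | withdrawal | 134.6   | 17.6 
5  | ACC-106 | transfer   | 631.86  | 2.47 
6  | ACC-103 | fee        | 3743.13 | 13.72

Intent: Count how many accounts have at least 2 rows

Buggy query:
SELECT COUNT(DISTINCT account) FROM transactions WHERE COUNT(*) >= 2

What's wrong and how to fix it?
Bug: WHERE filters individual rows, not groups, so a group-level COUNT is invalid there

Fix: Use a subquery that GROUPs and filters with HAVING, then count its rows

Corrected query:
SELECT COUNT(*) FROM (SELECT account FROM transactions GROUP BY account HAVING COUNT(*) >= 2)

Result:
COUNT(*)
--------
2       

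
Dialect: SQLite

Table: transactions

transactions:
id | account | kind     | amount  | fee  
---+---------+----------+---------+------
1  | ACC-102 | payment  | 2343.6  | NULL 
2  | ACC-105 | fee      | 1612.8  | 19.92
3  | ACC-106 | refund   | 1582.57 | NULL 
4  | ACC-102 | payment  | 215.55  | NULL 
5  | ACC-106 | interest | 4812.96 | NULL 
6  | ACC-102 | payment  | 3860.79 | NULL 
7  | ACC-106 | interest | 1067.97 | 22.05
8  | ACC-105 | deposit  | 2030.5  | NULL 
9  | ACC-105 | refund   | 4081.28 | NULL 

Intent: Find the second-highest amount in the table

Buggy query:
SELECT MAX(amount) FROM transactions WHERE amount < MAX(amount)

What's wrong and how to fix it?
Bug: MAX(amount) on the right of the comparison is an aggregate-in-WHERE error

Fix: Compute the overall MAX in a subquery, then take MAX of rows below it

Corrected query:
SELECT MAX(amount) FROM transactions WHERE amount < (SELECT MAX(amount) FROM transactions)

Result:
MAX(amount)
-----------
4081.28    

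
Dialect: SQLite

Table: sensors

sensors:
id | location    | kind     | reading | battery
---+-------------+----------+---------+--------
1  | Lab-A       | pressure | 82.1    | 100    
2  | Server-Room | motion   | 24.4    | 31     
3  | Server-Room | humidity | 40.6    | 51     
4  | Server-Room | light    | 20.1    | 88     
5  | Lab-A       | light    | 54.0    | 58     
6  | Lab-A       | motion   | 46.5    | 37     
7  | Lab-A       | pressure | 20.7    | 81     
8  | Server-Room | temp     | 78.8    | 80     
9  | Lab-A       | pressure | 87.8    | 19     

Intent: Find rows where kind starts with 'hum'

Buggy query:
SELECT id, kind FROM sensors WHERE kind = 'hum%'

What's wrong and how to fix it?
Bug: Wildcards only work with LIKE; '=' treats '%' as a literal character

Fix: Replace '=' with LIKE so 'hum%' is treated as a pattern

Corrected query:
SELECT id, kind FROM sensors WHERE kind LIKE 'hum%'

Result:
id | kind    
---+---------
3  | humidity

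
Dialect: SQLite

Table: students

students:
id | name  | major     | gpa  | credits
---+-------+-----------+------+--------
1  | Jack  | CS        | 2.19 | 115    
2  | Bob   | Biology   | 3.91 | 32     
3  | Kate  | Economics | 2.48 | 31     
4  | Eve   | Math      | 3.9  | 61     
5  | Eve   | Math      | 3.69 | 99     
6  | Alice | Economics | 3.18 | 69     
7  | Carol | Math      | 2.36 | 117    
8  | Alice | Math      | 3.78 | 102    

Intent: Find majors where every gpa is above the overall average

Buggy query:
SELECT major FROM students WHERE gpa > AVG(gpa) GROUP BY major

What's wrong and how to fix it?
Bug: WHERE evaluates per row before aggregation, so AVG() is unavailable

Fix: Use a subquery for AVG and a HAVING MIN(...) filter so the condition holds for every row in the group

Corrected query:
SELECT major FROM students GROUP BY major HAVING MIN(gpa) > (SELECT AVG(gpa) FROM students)

Result:
major  
-------
Biology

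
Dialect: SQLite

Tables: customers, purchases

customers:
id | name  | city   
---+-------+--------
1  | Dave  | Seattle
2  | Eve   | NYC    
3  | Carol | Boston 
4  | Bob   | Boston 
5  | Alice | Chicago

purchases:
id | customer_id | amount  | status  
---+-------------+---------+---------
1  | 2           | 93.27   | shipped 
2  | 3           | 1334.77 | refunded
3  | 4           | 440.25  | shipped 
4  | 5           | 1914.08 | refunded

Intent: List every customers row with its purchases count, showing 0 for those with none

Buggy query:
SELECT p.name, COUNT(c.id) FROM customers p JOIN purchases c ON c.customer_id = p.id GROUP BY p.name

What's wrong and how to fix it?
Bug: An inner join excludes parents with zero children

Fix: Switch to LEFT JOIN to retain unmatched parent rows

Corrected query:
SELECT p.name, COUNT(c.id) FROM customers p LEFT JOIN purchases c ON c.customer_id = p.id GROUP BY p.name

Result:
name  | COUNT(c.id)
------+------------
Alice | 1          
Bob   | 1          
Carol | 1          
Dave  | 0          
Eve   | 1          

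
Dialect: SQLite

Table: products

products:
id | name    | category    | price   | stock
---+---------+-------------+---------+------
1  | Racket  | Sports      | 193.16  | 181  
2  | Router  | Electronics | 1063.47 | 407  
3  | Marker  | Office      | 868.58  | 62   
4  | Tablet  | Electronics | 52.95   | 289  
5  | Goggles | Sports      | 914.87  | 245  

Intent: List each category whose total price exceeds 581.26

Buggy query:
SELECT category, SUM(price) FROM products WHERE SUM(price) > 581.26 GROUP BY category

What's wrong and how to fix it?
Bug: WHERE runs before GROUP BY, so aggregates aren't available there

Fix: Use HAVING (which filters groups after aggregation) instead of WHERE

Corrected query:
SELECT category, SUM(price) FROM products GROUP BY category HAVING SUM(price) > 581.26

Result:
category    | SUM(price)
------------+-----------
Electronics | 1116.42   
Office      | 868.58    
Sports      | 1108.03   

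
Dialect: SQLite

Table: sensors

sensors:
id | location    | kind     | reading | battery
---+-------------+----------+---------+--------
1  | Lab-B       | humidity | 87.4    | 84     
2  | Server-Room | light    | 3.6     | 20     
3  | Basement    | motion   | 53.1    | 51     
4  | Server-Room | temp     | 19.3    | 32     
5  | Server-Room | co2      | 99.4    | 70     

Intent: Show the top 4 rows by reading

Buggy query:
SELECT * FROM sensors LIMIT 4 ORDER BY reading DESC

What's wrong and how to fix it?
Bug: LIMIT must come after ORDER BY

Fix: Swap the clauses: ORDER BY first, then LIMIT

Corrected query:
SELECT * FROM sensors ORDER BY reading DESC LIMIT 4

Result:
id | location    | kind     | reading | battery
---+-------------+----------+---------+--------
5  | Server-Room | co2      | 99.4    | 70     
1  | Lab-B       | humidity | 87.4    | 84     
3  | Basement    | motion   | 53.1    | 51     
4  | Server-Room | temp     | 19.3    | 32     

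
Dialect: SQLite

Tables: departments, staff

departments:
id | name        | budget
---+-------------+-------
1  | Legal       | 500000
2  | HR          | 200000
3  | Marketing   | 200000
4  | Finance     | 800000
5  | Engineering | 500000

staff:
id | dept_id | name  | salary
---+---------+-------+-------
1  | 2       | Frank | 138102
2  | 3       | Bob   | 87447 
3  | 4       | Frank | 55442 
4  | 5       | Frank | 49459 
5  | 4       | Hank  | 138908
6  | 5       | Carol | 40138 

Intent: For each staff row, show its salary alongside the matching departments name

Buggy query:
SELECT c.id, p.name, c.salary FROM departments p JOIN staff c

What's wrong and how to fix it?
Bug: Missing join condition: each staff row is matched to all departments rows instead of just its own

Fix: Add ON c.dept_id = p.id to the JOIN

Corrected query:
SELECT c.id, p.name, c.salary FROM departments p JOIN staff c ON c.dept_id = p.id

Result:
id | name        | salary
---+-------------+-------
1  | HR          | 138102
2  | Marketing   | 87447 
3  | Finance     | 55442 
4  | Engineering | 49459 
5  | Finance     | 138908
6  | Engineering | 40138 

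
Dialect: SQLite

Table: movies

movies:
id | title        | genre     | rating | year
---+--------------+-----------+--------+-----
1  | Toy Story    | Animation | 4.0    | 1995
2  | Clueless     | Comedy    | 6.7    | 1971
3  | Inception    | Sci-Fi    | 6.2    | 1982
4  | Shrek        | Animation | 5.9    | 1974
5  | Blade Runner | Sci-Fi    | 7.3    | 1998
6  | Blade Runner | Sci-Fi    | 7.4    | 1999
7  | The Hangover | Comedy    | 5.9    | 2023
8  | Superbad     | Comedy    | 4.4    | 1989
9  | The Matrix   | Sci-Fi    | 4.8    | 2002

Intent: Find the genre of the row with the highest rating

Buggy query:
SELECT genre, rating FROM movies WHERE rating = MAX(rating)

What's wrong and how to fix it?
Bug: WHERE is evaluated per row; an aggregate over the whole table isn't defined there

Fix: Use a subquery: WHERE rating = (SELECT MAX(rating) FROM movies)

Corrected query:
SELECT genre, rating FROM movies WHERE rating = (SELECT MAX(rating) FROM movies)

Result:
genre  | rating
-------+-------
Sci-Fi | 7.4   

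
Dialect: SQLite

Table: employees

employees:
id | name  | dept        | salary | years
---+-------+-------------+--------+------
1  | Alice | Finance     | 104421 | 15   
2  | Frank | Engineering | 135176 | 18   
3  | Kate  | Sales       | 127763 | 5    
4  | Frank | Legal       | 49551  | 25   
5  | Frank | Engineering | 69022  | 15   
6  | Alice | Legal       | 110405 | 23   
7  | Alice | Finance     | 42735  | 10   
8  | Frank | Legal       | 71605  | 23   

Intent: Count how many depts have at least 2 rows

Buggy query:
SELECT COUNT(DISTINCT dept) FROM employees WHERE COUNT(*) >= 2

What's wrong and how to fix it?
Bug: WHERE filters individual rows, not groups, so a group-level COUNT is invalid there

Fix: Group first with HAVING COUNT(*) >= 2, then COUNT the resulting groups

Corrected query:
SELECT COUNT(*) FROM (SELECT dept FROM employees GROUP BY dept HAVING COUNT(*) >= 2)

Result:
COUNT(*)
--------
3       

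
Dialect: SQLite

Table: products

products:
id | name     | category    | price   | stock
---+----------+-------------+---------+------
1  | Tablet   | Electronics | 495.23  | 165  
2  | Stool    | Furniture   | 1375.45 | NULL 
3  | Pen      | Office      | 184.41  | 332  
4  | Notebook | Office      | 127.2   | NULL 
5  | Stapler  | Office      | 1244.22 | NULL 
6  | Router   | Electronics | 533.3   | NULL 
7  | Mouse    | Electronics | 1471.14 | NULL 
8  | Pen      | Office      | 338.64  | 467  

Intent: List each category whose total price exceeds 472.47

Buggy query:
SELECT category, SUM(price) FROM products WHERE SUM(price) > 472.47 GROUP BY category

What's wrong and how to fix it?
Bug: Aggregate functions cannot appear in a WHERE clause

Fix: Use HAVING (which filters groups after aggregation) instead of WHERE

Corrected query:
SELECT category, SUM(price) FROM products GROUP BY category HAVING SUM(price) > 472.47

Result:
category    | SUM(price)
------------+-----------
Electronics | 2499.67   
Furniture   | 1375.45   
Office      | 1894.47   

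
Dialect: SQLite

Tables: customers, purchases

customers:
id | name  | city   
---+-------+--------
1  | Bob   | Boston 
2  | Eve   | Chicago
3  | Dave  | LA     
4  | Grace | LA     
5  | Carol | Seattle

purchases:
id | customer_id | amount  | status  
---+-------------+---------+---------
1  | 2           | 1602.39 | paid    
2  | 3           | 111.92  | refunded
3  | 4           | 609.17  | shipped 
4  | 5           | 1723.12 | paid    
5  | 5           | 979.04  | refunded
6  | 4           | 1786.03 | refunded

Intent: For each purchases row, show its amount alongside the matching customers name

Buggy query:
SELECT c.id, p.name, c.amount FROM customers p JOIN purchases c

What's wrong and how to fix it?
Bug: JOIN with no ON clause produces a cartesian product; every purchases row pairs with every customers row

Fix: Specify the join condition linking the foreign key to the parent id

Corrected query:
SELECT c.id, p.name, c.amount FROM customers p JOIN purchases c ON c.customer_id = p.id

Result:
id | name  | amount 
---+-------+--------
1  | Eve   | 1602.39
2  | Dave  | 111.92 
3  | Grace | 609.17 
4  | Carol | 1723.12
5  | Carol | 979.04 
6  | Grace | 1786.03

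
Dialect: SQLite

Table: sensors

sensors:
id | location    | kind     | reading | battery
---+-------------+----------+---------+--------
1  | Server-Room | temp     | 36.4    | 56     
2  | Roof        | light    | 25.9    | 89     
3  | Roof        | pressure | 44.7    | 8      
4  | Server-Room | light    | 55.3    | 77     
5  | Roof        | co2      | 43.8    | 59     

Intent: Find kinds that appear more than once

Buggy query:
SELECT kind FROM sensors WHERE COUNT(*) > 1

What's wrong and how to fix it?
Bug: COUNT(*) is an aggregate and cannot be used in WHERE

Fix: GROUP BY kind, then filter groups with HAVING COUNT(*) > 1

Corrected query:
SELECT kind FROM sensors GROUP BY kind HAVING COUNT(*) > 1

Result:
kind 
-----
light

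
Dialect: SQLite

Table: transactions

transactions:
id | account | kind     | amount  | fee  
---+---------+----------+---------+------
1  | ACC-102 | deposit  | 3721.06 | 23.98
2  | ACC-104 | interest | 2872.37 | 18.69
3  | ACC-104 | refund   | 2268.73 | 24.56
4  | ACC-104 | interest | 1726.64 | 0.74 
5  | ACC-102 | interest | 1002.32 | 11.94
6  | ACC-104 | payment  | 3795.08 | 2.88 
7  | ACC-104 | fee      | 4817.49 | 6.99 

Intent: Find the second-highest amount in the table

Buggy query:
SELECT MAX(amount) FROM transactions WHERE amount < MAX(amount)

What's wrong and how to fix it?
Bug: MAX(amount) on the right of the comparison is an aggregate-in-WHERE error

Fix: Compute the overall MAX in a subquery, then take MAX of rows below it

Corrected query:
SELECT MAX(amount) FROM transactions WHERE amount < (SELECT MAX(amount) FROM transactions)

Result:
MAX(amount)
-----------
3795.08    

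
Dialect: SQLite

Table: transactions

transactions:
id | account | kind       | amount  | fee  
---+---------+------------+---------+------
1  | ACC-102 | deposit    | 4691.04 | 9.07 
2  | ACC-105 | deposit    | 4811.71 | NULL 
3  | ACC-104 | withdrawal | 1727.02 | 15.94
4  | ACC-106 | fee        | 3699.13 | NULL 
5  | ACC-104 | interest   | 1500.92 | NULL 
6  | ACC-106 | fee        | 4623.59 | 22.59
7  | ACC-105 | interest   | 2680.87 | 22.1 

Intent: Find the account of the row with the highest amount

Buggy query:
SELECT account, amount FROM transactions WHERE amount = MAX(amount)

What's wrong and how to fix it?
Bug: MAX(amount) is an aggregate and cannot be used directly in WHERE

Fix: Wrap MAX in a scalar subquery so WHERE compares against a single value

Corrected query:
SELECT account, amount FROM transactions WHERE amount = (SELECT MAX(amount) FROM transactions)

Result:
account | amount 
--------+--------
ACC-105 | 4811.71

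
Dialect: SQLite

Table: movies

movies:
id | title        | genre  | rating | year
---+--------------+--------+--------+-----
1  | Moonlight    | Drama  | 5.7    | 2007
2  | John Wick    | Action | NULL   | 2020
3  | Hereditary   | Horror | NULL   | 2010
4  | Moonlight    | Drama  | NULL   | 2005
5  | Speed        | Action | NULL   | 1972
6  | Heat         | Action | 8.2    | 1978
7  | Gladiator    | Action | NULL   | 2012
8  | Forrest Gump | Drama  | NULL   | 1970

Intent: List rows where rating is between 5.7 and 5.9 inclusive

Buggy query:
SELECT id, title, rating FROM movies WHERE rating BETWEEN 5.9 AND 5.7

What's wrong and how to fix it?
Bug: BETWEEN expects the lower bound first; with 5.9 AND 5.7 the range is empty

Fix: Write BETWEEN 5.7 AND 5.9

Corrected query:
SELECT id, title, rating FROM movies WHERE rating BETWEEN 5.7 AND 5.9

Result:
id | title     | rating
---+-----------+-------
1  | Moonlight | 5.7   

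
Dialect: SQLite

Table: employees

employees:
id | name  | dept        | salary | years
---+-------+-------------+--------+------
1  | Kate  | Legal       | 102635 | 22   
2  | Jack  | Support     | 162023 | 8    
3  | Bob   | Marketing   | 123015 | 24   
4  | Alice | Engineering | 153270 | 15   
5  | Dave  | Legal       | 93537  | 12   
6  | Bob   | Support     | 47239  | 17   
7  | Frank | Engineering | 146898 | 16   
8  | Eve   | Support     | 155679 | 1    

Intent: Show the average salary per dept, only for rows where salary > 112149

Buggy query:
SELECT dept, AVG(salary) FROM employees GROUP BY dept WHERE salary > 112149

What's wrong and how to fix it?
Bug: WHERE cannot follow GROUP BY

Fix: Move the WHERE clause before GROUP BY

Corrected query:
SELECT dept, AVG(salary) FROM employees WHERE salary > 112149 GROUP BY dept

Result:
dept        | AVG(salary)
------------+------------
Engineering | 150084     
Marketing   | 123015     
Support     | 158851     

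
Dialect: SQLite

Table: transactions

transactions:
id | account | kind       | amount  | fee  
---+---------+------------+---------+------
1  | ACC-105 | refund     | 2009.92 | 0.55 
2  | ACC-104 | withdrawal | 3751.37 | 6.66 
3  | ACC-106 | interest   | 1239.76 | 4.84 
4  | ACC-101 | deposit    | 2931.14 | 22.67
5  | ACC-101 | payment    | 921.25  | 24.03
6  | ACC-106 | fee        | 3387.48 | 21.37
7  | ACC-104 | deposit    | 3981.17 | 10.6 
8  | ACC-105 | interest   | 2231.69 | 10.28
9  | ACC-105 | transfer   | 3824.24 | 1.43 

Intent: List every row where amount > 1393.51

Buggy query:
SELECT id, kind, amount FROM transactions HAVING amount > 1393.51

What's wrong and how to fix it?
Bug: This is a non-aggregate query (no GROUP BY, no aggregates), so in SQLite the HAVING clause is invalid here; a row-level condition belongs in WHERE

Fix: Use WHERE for row-level filtering

Corrected query:
SELECT id, kind, amount FROM transactions WHERE amount > 1393.51

Result:
id | kind       | amount 
---+------------+--------
1  | refund     | 2009.92
2  | withdrawal | 3751.37
4  | deposit    | 2931.14
6  | fee        | 3387.48
7  | deposit    | 3981.17
8  | interest   | 2231.69
9  | transfer   | 3824.24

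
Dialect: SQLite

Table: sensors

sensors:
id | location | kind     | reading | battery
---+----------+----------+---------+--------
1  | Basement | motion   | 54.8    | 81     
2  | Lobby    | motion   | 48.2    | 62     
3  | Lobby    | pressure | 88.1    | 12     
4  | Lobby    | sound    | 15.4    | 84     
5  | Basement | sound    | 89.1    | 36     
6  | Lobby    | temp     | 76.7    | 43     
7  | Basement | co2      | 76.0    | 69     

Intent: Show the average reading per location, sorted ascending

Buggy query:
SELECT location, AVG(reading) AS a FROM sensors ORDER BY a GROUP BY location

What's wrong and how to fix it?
Bug: ORDER BY appears before GROUP BY; SQL clause order requires GROUP BY first

Fix: Reorder: SELECT … FROM … GROUP BY … ORDER BY …

Corrected query:
SELECT location, AVG(reading) AS a FROM sensors GROUP BY location ORDER BY a

Result:
location | a   
---------+-----
Lobby    | 57.1
Basement | 73.3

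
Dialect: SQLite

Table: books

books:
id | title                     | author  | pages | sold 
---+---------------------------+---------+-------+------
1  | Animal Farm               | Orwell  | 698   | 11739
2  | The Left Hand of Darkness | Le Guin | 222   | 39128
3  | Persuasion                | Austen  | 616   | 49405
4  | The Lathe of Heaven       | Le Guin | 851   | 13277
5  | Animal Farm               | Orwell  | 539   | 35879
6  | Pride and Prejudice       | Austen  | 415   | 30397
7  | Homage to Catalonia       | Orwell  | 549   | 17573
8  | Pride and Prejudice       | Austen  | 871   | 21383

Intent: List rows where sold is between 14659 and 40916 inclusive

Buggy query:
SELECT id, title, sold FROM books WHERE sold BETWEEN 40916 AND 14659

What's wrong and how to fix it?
Bug: The bounds are reversed; BETWEEN a AND b requires a <= b to match anything

Fix: Swap the bounds so the smaller value comes first

Corrected query:
SELECT id, title, sold FROM books WHERE sold BETWEEN 14659 AND 40916

Result:
id | title                     | sold 
---+---------------------------+------
2  | The Left Hand of Darkness | 39128
5  | Animal Farm               | 35879
6  | Pride and Prejudice       | 30397
7  | Homage to Catalonia       | 17573
8  | Pride and Prejudice       | 21383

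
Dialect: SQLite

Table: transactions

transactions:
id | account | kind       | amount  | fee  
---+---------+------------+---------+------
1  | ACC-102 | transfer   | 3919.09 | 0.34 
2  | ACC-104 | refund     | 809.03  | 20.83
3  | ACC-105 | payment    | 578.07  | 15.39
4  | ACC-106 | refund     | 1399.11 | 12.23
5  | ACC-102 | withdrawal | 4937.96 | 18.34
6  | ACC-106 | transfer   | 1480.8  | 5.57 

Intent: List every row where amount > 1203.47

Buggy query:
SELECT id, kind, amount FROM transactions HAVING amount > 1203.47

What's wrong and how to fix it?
Bug: This is a non-aggregate query (no GROUP BY, no aggregates), so in SQLite the HAVING clause is invalid here; a row-level condition belongs in WHERE

Fix: Use WHERE for row-level filtering

Corrected query:
SELECT id, kind, amount FROM transactions WHERE amount > 1203.47

Result:
id | kind       | amount 
---+------------+--------
1  | transfer   | 3919.09
4  | refund     | 1399.11
5  | withdrawal | 4937.96
6  | transfer   | 1480.8 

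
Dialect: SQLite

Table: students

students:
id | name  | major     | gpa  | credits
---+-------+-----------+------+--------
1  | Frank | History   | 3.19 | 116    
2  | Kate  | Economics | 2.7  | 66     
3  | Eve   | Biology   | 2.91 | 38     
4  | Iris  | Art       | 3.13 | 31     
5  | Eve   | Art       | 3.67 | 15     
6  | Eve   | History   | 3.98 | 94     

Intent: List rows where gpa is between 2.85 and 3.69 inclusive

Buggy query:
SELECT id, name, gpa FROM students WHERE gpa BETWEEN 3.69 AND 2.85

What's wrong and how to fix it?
Bug: BETWEEN expects the lower bound first; with 3.69 AND 2.85 the range is empty

Fix: Write BETWEEN 2.85 AND 3.69

Corrected query:
SELECT id, name, gpa FROM students WHERE gpa BETWEEN 2.85 AND 3.69

Result:
id | name  | gpa 
---+-------+-----
1  | Frank | 3.19
3  | Eve   | 2.91
4  | Iris  | 3.13
5  | Eve   | 3.67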